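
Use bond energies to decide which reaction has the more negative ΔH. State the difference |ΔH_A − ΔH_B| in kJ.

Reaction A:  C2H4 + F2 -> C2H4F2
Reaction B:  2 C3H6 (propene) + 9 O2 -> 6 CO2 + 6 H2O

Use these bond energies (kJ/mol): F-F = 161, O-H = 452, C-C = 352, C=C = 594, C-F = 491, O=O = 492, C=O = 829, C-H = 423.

Reaction B, by 3397 kJ

Reaction A:
  Bonds broken (reactants):
    C-H: 4 × 423 = 1692
    C=C: 1 × 594 = 594
    F-F: 1 × 161 = 161
    Σ(broken) = 2447 kJ
  Bonds formed (products):
    C-C: 1 × 352 = 352
    C-F: 2 × 491 = 982
    C-H: 4 × 423 = 1692
    Σ(formed) = 3026 kJ
  ΔH_A = 2447 − 3026 = −579 kJ
Reaction B:
  Bonds broken (reactants):
    C-C: 2 × 352 = 704
    C-H: 12 × 423 = 5076
    C=C: 2 × 594 = 1188
    O=O: 9 × 492 = 4428
    Σ(broken) = 11396 kJ
  Bonds formed (products):
    C=O: 12 × 829 = 9948
    O-H: 12 × 452 = 5424
    Σ(formed) = 15372 kJ
  ΔH_B = 11396 − 15372 = −3976 kJ
ΔH_A − ΔH_B = +3397 kJ, so reaction B has the more negative ΔH; |ΔH_A − ΔH_B| = 3397 kJ.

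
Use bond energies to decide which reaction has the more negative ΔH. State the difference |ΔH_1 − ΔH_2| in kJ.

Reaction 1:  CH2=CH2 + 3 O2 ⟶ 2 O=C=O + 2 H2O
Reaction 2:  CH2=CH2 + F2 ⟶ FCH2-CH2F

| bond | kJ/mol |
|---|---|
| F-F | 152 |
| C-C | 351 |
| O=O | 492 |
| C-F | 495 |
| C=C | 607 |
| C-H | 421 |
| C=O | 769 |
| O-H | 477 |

Reaction 1, by 635 kJ

Reaction 1:
  Bonds broken (reactants):
    C-H: 4 × 421 = 1684
    C=C: 1 × 607 = 607
    O=O: 3 × 492 = 1476
    Σ(broken) = 3767 kJ
  Bonds formed (products):
    C=O: 4 × 769 = 3076
    O-H: 4 × 477 = 1908
    Σ(formed) = 4984 kJ
  ΔH_1 = 3767 − 4984 = −1217 kJ
Reaction 2:
  Bonds broken (reactants):
    C-H: 4 × 421 = 1684
    C=C: 1 × 607 = 607
    F-F: 1 × 152 = 152
    Σ(broken) = 2443 kJ
  Bonds formed (products):
    C-C: 1 × 351 = 351
    C-F: 2 × 495 = 990
    C-H: 4 × 421 = 1684
    Σ(formed) = 3025 kJ
  ΔH_2 = 2443 − 3025 = −582 kJ
ΔH_1 − ΔH_2 = −635 kJ, so reaction 1 has the more negative ΔH; |ΔH_1 − ΔH_2| = 635 kJ.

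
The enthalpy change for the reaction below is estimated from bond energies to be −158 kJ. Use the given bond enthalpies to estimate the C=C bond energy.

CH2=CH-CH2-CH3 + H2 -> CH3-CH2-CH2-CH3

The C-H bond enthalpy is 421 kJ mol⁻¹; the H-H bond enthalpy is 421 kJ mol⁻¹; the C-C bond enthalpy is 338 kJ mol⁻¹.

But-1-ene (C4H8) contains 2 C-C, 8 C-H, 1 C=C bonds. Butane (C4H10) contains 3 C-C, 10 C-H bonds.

Let D be the C=C bond energy.
Σ(broken) = 2×338 + 8×421 + 1×D + 1×421 = 4465 + D
Σ(formed) = 3×338 + 10×421 = 5224
ΔH = Σ(broken) − Σ(formed) = (4465 + D) − (5224) = −759 + D
Setting this equal to −158 kJ gives D = 601 kJ/mol.

D(C=C) ≈ 601 kJ/mol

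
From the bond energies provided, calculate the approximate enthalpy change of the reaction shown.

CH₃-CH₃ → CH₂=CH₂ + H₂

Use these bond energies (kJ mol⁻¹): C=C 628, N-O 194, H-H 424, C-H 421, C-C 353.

ΔH ≈ +143 kJ

Bonds broken (reactants):
  C-C: 1 × 353 = 353
  C-H: 6 × 421 = 2526
  Σ(broken) = 2879 kJ
Bonds formed (products):
  C-H: 4 × 421 = 1684
  C=C: 1 × 628 = 628
  H-H: 1 × 424 = 424
  Σ(formed) = 2736 kJ
ΔH = Σ(broken) − Σ(formed) = 2879 − 2736 = +143 kJ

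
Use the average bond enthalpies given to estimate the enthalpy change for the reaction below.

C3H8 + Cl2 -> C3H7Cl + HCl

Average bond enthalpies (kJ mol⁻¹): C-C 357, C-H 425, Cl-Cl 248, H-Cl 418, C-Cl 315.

ΔH ≈ −60 kJ

Bonds broken (reactants):
  C-C: 2 × 357 = 714
  C-H: 8 × 425 = 3400
  Cl-Cl: 1 × 248 = 248
  Σ(broken) = 4362 kJ
Bonds formed (products):
  C-C: 2 × 357 = 714
  C-Cl: 1 × 315 = 315
  C-H: 7 × 425 = 2975
  H-Cl: 1 × 418 = 418
  Σ(formed) = 4422 kJ
ΔH = Σ(broken) − Σ(formed) = 4362 − 4422 = −60 kJ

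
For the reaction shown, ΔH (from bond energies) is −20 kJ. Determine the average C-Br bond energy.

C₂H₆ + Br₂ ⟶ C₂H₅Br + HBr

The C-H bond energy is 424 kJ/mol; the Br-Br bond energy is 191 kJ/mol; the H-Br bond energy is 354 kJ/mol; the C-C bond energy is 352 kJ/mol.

D(C-Br) ≈ 281 kJ/mol

Let D be the C-Br bond energy.
Σ(broken) = 1×191 + 1×352 + 6×424 = 3087
Σ(formed) = 1×D + 1×352 + 5×424 + 1×354 = 2826 + D
ΔH = Σ(broken) − Σ(formed) = (3087) − (2826 + D) = +261 − D
Setting this equal to −20 kJ gives D = 281 kJ/mol.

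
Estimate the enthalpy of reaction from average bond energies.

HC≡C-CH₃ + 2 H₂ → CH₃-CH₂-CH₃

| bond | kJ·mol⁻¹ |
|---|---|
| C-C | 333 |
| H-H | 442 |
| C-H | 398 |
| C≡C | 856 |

ΔH ≈ −185 kJ

Bonds broken (reactants):
  C≡C: 1 × 856 = 856
  C-C: 1 × 333 = 333
  C-H: 4 × 398 = 1592
  H-H: 2 × 442 = 884
  Σ(broken) = 3665 kJ
Bonds formed (products):
  C-C: 2 × 333 = 666
  C-H: 8 × 398 = 3184
  Σ(formed) = 3850 kJ
ΔH = Σ(broken) − Σ(formed) = 3665 − 3850 = −185 kJ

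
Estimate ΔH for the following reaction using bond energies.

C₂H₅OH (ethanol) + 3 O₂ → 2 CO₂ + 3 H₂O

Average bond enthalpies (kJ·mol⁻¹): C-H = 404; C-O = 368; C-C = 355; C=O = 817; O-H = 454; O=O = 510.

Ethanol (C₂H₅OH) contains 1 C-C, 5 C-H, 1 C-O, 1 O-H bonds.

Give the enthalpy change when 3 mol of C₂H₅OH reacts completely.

Bonds broken (reactants):
  C-C: 1 × 355 = 355
  C-H: 5 × 404 = 2020
  C-O: 1 × 368 = 368
  O-H: 1 × 454 = 454
  O=O: 3 × 510 = 1530
  Σ(broken) = 4727 kJ
Bonds formed (products):
  C=O: 4 × 817 = 3268
  O-H: 6 × 454 = 2724
  Σ(formed) = 5992 kJ
ΔH = Σ(broken) − Σ(formed) = 4727 − 5992 = −1265 kJ
For 3× the reaction as written: 3 × (−1265) = −3795 kJ

ΔH = −3795 kJ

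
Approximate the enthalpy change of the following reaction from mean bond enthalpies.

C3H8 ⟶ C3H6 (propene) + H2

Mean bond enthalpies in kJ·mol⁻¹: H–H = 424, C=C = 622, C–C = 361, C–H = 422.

ΔH ≈ +159 kJ

Bonds broken (reactants):
  C–C: 2 × 361 = 722
  C–H: 8 × 422 = 3376
  Σ(broken) = 4098 kJ
Bonds formed (products):
  C–C: 1 × 361 = 361
  C–H: 6 × 422 = 2532
  C=C: 1 × 622 = 622
  H–H: 1 × 424 = 424
  Σ(formed) = 3939 kJ
ΔH = Σ(broken) − Σ(formed) = 4098 − 3939 = +159 kJ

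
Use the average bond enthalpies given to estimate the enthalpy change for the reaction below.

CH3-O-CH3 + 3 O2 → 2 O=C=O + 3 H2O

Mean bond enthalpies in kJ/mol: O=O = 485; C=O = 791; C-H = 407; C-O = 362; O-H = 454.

Bonds broken (reactants):
  C-H: 6 × 407 = 2442
  C-O: 2 × 362 = 724
  O=O: 3 × 485 = 1455
  Σ(broken) = 4621 kJ
Bonds formed (products):
  C=O: 4 × 791 = 3164
  O-H: 6 × 454 = 2724
  Σ(formed) = 5888 kJ
ΔH = Σ(broken) − Σ(formed) = 4621 − 5888 = −1267 kJ

ΔH ≈ −1267 kJ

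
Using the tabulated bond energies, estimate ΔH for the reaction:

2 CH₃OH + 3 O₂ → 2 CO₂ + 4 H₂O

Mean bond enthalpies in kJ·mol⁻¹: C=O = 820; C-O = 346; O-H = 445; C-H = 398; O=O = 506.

Bonds broken (reactants):
  C-H: 6 × 398 = 2388
  C-O: 2 × 346 = 692
  O-H: 2 × 445 = 890
  O=O: 3 × 506 = 1518
  Σ(broken) = 5488 kJ
Bonds formed (products):
  C=O: 4 × 820 = 3280
  O-H: 8 × 445 = 3560
  Σ(formed) = 6840 kJ
ΔH = Σ(broken) − Σ(formed) = 5488 − 6840 = −1352 kJ

ΔH ≈ −1352 kJ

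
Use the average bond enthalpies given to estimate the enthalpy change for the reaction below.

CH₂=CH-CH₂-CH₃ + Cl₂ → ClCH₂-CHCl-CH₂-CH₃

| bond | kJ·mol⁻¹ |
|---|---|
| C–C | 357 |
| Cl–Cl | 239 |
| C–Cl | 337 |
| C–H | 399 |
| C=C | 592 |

Bonds broken (reactants):
  C–C: 2 × 357 = 714
  C–H: 8 × 399 = 3192
  C=C: 1 × 592 = 592
  Cl–Cl: 1 × 239 = 239
  Σ(broken) = 4737 kJ
Bonds formed (products):
  C–C: 3 × 357 = 1071
  C–Cl: 2 × 337 = 674
  C–H: 8 × 399 = 3192
  Σ(formed) = 4937 kJ
ΔH = Σ(broken) − Σ(formed) = 4737 − 4937 = −200 kJ

ΔH ≈ −200 kJ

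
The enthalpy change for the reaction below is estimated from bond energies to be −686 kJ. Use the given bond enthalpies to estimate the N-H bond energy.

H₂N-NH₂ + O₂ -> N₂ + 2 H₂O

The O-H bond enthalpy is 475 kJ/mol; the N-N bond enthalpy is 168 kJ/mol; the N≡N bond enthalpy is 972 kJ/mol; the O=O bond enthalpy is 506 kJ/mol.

D(N-H) ≈ 378 kJ/mol

Let D be the N-H bond energy.
Σ(broken) = 4×D + 1×168 + 1×506 = 674 + 4D
Σ(formed) = 1×972 + 4×475 = 2872
ΔH = Σ(broken) − Σ(formed) = (674 + 4D) − (2872) = −2198 + 4D
Setting this equal to −686 kJ gives 4D = 1512, so D = 378 kJ/mol.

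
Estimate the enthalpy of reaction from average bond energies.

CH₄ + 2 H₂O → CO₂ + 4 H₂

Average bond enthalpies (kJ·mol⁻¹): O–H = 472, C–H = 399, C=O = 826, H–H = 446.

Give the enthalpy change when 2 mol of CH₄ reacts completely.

ΔH = +96 kJ

Bonds broken (reactants):
  C–H: 4 × 399 = 1596
  O–H: 4 × 472 = 1888
  Σ(broken) = 3484 kJ
Bonds formed (products):
  C=O: 2 × 826 = 1652
  H–H: 4 × 446 = 1784
  Σ(formed) = 3436 kJ
ΔH = Σ(broken) − Σ(formed) = 3484 − 3436 = +48 kJ
For 2× the reaction as written: 2 × (+48) = +96 kJ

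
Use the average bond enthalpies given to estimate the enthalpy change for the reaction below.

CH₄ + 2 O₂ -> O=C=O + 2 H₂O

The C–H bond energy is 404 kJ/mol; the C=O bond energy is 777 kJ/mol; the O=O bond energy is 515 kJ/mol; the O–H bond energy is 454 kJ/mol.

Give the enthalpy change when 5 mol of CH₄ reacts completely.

ΔH = −3620 kJ

Bonds broken (reactants):
  C–H: 4 × 404 = 1616
  O=O: 2 × 515 = 1030
  Σ(broken) = 2646 kJ
Bonds formed (products):
  C=O: 2 × 777 = 1554
  O–H: 4 × 454 = 1816
  Σ(formed) = 3370 kJ
ΔH = Σ(broken) − Σ(formed) = 2646 − 3370 = −724 kJ
For 5× the reaction as written: 5 × (−724) = −3620 kJ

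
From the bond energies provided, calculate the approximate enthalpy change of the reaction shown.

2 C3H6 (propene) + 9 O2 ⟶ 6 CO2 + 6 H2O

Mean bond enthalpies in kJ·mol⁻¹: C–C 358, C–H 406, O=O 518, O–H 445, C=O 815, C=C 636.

ΔH ≈ −3598 kJ

Bonds broken (reactants):
  C–C: 2 × 358 = 716
  C–H: 12 × 406 = 4872
  C=C: 2 × 636 = 1272
  O=O: 9 × 518 = 4662
  Σ(broken) = 11522 kJ
Bonds formed (products):
  C=O: 12 × 815 = 9780
  O–H: 12 × 445 = 5340
  Σ(formed) = 15120 kJ
ΔH = Σ(broken) − Σ(formed) = 11522 − 15120 = −3598 kJ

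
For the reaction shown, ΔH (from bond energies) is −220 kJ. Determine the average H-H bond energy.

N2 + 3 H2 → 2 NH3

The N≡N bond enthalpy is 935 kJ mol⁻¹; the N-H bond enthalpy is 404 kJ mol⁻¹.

D(H-H) ≈ 423 kJ/mol

Let D be the H-H bond energy.
Σ(broken) = 3×D + 1×935 = 935 + 3D
Σ(formed) = 6×404 = 2424
ΔH = Σ(broken) − Σ(formed) = (935 + 3D) − (2424) = −1489 + 3D
Setting this equal to −220 kJ gives 3D = 1269, so D = 423 kJ/mol.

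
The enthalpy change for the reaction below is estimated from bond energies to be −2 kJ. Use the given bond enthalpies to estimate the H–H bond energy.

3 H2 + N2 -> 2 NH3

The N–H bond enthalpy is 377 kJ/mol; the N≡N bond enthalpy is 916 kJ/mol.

D(H–H) ≈ 448 kJ/mol

Let D be the H–H bond energy.
Σ(broken) = 3×D + 1×916 = 916 + 3D
Σ(formed) = 6×377 = 2262
ΔH = Σ(broken) − Σ(formed) = (916 + 3D) − (2262) = −1346 + 3D
Setting this equal to −2 kJ gives 3D = 1344, so D = 448 kJ/mol.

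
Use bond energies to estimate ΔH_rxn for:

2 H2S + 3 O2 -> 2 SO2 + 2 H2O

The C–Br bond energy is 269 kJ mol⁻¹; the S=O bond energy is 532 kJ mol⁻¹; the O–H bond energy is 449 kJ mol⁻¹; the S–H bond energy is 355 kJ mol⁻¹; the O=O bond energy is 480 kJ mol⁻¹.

ΔH ≈ −1064 kJ

Bonds broken (reactants):
  O=O: 3 × 480 = 1440
  S–H: 4 × 355 = 1420
  Σ(broken) = 2860 kJ
Bonds formed (products):
  O–H: 4 × 449 = 1796
  S=O: 4 × 532 = 2128
  Σ(formed) = 3924 kJ
ΔH = Σ(broken) − Σ(formed) = 2860 − 3924 = −1064 kJ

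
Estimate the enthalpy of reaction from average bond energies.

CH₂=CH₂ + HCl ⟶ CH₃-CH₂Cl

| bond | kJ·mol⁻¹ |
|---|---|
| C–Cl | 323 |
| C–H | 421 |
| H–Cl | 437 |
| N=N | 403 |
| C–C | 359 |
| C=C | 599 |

Bonds broken (reactants):
  C–H: 4 × 421 = 1684
  C=C: 1 × 599 = 599
  H–Cl: 1 × 437 = 437
  Σ(broken) = 2720 kJ
Bonds formed (products):
  C–C: 1 × 359 = 359
  C–Cl: 1 × 323 = 323
  C–H: 5 × 421 = 2105
  Σ(formed) = 2787 kJ
ΔH = Σ(broken) − Σ(formed) = 2720 − 2787 = −67 kJ

ΔH ≈ −67 kJ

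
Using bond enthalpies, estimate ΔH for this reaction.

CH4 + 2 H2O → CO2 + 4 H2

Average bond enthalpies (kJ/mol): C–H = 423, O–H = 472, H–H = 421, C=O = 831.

Bonds broken (reactants):
  C–H: 4 × 423 = 1692
  O–H: 4 × 472 = 1888
  Σ(broken) = 3580 kJ
Bonds formed (products):
  C=O: 2 × 831 = 1662
  H–H: 4 × 421 = 1684
  Σ(formed) = 3346 kJ
ΔH = Σ(broken) − Σ(formed) = 3580 − 3346 = +234 kJ

ΔH ≈ +234 kJ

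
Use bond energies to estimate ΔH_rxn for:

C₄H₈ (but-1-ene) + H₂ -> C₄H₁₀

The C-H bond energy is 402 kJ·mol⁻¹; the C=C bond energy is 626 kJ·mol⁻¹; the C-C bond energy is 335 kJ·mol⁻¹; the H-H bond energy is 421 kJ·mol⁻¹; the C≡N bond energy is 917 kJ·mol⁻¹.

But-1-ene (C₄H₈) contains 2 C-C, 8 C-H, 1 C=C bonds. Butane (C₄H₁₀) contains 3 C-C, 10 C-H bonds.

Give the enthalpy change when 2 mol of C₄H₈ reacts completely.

ΔH = −184 kJ

Bonds broken (reactants):
  C-C: 2 × 335 = 670
  C-H: 8 × 402 = 3216
  C=C: 1 × 626 = 626
  H-H: 1 × 421 = 421
  Σ(broken) = 4933 kJ
Bonds formed (products):
  C-C: 3 × 335 = 1005
  C-H: 10 × 402 = 4020
  Σ(formed) = 5025 kJ
ΔH = Σ(broken) − Σ(formed) = 4933 − 5025 = −92 kJ
For 2× the reaction as written: 2 × (−92) = −184 kJ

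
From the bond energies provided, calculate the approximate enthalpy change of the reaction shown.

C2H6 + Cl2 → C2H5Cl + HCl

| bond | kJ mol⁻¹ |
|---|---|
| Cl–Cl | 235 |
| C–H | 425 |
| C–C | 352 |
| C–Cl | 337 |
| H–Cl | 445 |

ΔH ≈ −122 kJ

Bonds broken (reactants):
  C–C: 1 × 352 = 352
  C–H: 6 × 425 = 2550
  Cl–Cl: 1 × 235 = 235
  Σ(broken) = 3137 kJ
Bonds formed (products):
  C–C: 1 × 352 = 352
  C–Cl: 1 × 337 = 337
  C–H: 5 × 425 = 2125
  H–Cl: 1 × 445 = 445
  Σ(formed) = 3259 kJ
ΔH = Σ(broken) − Σ(formed) = 3137 − 3259 = −122 kJ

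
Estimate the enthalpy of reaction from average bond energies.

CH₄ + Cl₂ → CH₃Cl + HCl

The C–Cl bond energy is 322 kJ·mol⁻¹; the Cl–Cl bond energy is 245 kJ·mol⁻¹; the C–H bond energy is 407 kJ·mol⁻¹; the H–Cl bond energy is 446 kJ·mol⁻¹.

ΔH ≈ −116 kJ

Bonds broken (reactants):
  C–H: 4 × 407 = 1628
  Cl–Cl: 1 × 245 = 245
  Σ(broken) = 1873 kJ
Bonds formed (products):
  C–Cl: 1 × 322 = 322
  C–H: 3 × 407 = 1221
  H–Cl: 1 × 446 = 446
  Σ(formed) = 1989 kJ
ΔH = Σ(broken) − Σ(formed) = 1873 − 1989 = −116 kJ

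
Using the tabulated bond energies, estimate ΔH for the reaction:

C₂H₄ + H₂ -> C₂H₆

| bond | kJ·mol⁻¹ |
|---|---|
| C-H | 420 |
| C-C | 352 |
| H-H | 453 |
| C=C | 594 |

ΔH ≈ −145 kJ

Bonds broken (reactants):
  C-H: 4 × 420 = 1680
  C=C: 1 × 594 = 594
  H-H: 1 × 453 = 453
  Σ(broken) = 2727 kJ
Bonds formed (products):
  C-C: 1 × 352 = 352
  C-H: 6 × 420 = 2520
  Σ(formed) = 2872 kJ
ΔH = Σ(broken) − Σ(formed) = 2727 − 2872 = −145 kJ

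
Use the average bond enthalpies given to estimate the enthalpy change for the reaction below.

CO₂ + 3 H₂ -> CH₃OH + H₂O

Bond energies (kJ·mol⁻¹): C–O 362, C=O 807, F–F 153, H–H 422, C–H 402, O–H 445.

Bonds broken (reactants):
  C=O: 2 × 807 = 1614
  H–H: 3 × 422 = 1266
  Σ(broken) = 2880 kJ
Bonds formed (products):
  C–H: 3 × 402 = 1206
  C–O: 1 × 362 = 362
  O–H: 3 × 445 = 1335
  Σ(formed) = 2903 kJ
ΔH = Σ(broken) − Σ(formed) = 2880 − 2903 = −23 kJ

ΔH ≈ −23 kJ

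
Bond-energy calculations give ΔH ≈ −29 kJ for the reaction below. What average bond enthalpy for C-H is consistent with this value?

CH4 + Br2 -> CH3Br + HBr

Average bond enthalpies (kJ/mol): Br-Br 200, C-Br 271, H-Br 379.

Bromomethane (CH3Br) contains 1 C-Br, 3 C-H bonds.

Let D be the C-H bond energy.
Σ(broken) = 1×200 + 4×D = 200 + 4D
Σ(formed) = 1×271 + 3×D + 1×379 = 650 + 3D
ΔH = Σ(broken) − Σ(formed) = (200 + 4D) − (650 + 3D) = −450 + D
Setting this equal to −29 kJ gives D = 421 kJ/mol.

D(C-H) ≈ 421 kJ/mol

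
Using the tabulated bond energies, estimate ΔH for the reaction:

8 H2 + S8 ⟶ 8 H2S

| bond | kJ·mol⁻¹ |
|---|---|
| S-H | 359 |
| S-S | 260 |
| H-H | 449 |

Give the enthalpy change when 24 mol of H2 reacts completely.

ΔH = −216 kJ

Bonds broken (reactants):
  H-H: 8 × 449 = 3592
  S-S: 8 × 260 = 2080
  Σ(broken) = 5672 kJ
Bonds formed (products):
  S-H: 16 × 359 = 5744
  Σ(formed) = 5744 kJ
ΔH = Σ(broken) − Σ(formed) = 5672 − 5744 = −72 kJ
For 3× the reaction as written: 3 × (−72) = −216 kJ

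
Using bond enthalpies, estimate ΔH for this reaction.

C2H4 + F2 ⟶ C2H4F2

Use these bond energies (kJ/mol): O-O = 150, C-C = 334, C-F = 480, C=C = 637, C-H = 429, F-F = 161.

Bonds broken (reactants):
  C-H: 4 × 429 = 1716
  C=C: 1 × 637 = 637
  F-F: 1 × 161 = 161
  Σ(broken) = 2514 kJ
Bonds formed (products):
  C-C: 1 × 334 = 334
  C-F: 2 × 480 = 960
  C-H: 4 × 429 = 1716
  Σ(formed) = 3010 kJ
ΔH = Σ(broken) − Σ(formed) = 2514 − 3010 = −496 kJ

ΔH ≈ −496 kJ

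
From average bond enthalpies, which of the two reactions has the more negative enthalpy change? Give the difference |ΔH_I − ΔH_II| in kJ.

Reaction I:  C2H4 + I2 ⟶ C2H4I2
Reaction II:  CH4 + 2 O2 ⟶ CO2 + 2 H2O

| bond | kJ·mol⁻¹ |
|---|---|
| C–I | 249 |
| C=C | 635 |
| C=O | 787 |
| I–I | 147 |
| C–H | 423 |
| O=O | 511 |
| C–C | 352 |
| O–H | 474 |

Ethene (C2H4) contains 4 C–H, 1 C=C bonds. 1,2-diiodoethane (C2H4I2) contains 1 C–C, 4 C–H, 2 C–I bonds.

Reaction I:
  Bonds broken (reactants):
    C–H: 4 × 423 = 1692
    C=C: 1 × 635 = 635
    I–I: 1 × 147 = 147
    Σ(broken) = 2474 kJ
  Bonds formed (products):
    C–C: 1 × 352 = 352
    C–H: 4 × 423 = 1692
    C–I: 2 × 249 = 498
    Σ(formed) = 2542 kJ
  ΔH_I = 2474 − 2542 = −68 kJ
Reaction II:
  Bonds broken (reactants):
    C–H: 4 × 423 = 1692
    O=O: 2 × 511 = 1022
    Σ(broken) = 2714 kJ
  Bonds formed (products):
    C=O: 2 × 787 = 1574
    O–H: 4 × 474 = 1896
    Σ(formed) = 3470 kJ
  ΔH_II = 2714 − 3470 = −756 kJ
ΔH_I − ΔH_II = +688 kJ, so reaction II has the more negative ΔH; |ΔH_I − ΔH_II| = 688 kJ.

Reaction II, by 688 kJ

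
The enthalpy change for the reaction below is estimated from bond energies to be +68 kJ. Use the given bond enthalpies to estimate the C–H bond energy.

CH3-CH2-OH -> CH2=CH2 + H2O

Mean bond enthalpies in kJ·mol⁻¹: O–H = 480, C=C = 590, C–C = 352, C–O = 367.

Let D be the C–H bond energy.
Σ(broken) = 1×352 + 5×D + 1×367 + 1×480 = 1199 + 5D
Σ(formed) = 4×D + 1×590 + 2×480 = 1550 + 4D
ΔH = Σ(broken) − Σ(formed) = (1199 + 5D) − (1550 + 4D) = −351 + D
Setting this equal to +68 kJ gives D = 419 kJ/mol.

D(C–H) ≈ 419 kJ/mol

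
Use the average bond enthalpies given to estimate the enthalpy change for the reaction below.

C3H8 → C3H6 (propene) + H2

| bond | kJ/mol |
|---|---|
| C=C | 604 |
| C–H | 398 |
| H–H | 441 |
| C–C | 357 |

Bonds broken (reactants):
  C–C: 2 × 357 = 714
  C–H: 8 × 398 = 3184
  Σ(broken) = 3898 kJ
Bonds formed (products):
  C–C: 1 × 357 = 357
  C–H: 6 × 398 = 2388
  C=C: 1 × 604 = 604
  H–H: 1 × 441 = 441
  Σ(formed) = 3790 kJ
ΔH = Σ(broken) − Σ(formed) = 3898 − 3790 = +108 kJ

ΔH ≈ +108 kJ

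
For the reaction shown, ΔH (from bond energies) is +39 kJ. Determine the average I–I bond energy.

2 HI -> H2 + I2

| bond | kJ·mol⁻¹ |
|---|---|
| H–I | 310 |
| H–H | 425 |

D(I–I) ≈ 156 kJ/mol

Let D be the I–I bond energy.
Σ(broken) = 2×310 = 620
Σ(formed) = 1×425 + 1×D = 425 + D
ΔH = Σ(broken) − Σ(formed) = (620) − (425 + D) = +195 − D
Setting this equal to +39 kJ gives D = 156 kJ/mol.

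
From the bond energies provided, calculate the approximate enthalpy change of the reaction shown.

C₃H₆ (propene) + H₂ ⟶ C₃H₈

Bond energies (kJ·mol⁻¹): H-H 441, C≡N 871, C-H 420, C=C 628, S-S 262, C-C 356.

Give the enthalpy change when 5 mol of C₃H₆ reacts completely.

Bonds broken (reactants):
  C-C: 1 × 356 = 356
  C-H: 6 × 420 = 2520
  C=C: 1 × 628 = 628
  H-H: 1 × 441 = 441
  Σ(broken) = 3945 kJ
Bonds formed (products):
  C-C: 2 × 356 = 712
  C-H: 8 × 420 = 3360
  Σ(formed) = 4072 kJ
ΔH = Σ(broken) − Σ(formed) = 3945 − 4072 = −127 kJ
For 5× the reaction as written: 5 × (−127) = −635 kJ

ΔH = −635 kJ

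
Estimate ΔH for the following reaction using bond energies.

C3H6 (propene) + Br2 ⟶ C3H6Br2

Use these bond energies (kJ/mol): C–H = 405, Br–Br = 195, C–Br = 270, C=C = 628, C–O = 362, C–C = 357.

ΔH ≈ −74 kJ

Bonds broken (reactants):
  Br–Br: 1 × 195 = 195
  C–C: 1 × 357 = 357
  C–H: 6 × 405 = 2430
  C=C: 1 × 628 = 628
  Σ(broken) = 3610 kJ
Bonds formed (products):
  C–Br: 2 × 270 = 540
  C–C: 2 × 357 = 714
  C–H: 6 × 405 = 2430
  Σ(formed) = 3684 kJ
ΔH = Σ(broken) − Σ(formed) = 3610 − 3684 = −74 kJ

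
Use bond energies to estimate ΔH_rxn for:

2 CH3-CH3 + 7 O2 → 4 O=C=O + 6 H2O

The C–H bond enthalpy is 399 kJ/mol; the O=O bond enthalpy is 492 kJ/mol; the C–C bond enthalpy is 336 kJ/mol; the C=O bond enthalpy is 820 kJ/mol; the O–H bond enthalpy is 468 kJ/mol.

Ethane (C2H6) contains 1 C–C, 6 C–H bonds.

Bonds broken (reactants):
  C–C: 2 × 336 = 672
  C–H: 12 × 399 = 4788
  O=O: 7 × 492 = 3444
  Σ(broken) = 8904 kJ
Bonds formed (products):
  C=O: 8 × 820 = 6560
  O–H: 12 × 468 = 5616
  Σ(formed) = 12176 kJ
ΔH = Σ(broken) − Σ(formed) = 8904 − 12176 = −3272 kJ

ΔH ≈ −3272 kJ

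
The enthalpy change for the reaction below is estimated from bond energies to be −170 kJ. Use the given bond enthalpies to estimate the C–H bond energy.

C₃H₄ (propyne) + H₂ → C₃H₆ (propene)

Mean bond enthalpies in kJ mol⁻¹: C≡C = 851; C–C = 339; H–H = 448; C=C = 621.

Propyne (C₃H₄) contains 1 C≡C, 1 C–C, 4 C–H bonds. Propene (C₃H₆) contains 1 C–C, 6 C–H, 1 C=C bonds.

D(C–H) ≈ 424 kJ/mol

Let D be the C–H bond energy.
Σ(broken) = 1×851 + 1×339 + 4×D + 1×448 = 1638 + 4D
Σ(formed) = 1×339 + 6×D + 1×621 = 960 + 6D
ΔH = Σ(broken) − Σ(formed) = (1638 + 4D) − (960 + 6D) = +678 − 2D
Setting this equal to −170 kJ gives 2D = 848, so D = 424 kJ/mol.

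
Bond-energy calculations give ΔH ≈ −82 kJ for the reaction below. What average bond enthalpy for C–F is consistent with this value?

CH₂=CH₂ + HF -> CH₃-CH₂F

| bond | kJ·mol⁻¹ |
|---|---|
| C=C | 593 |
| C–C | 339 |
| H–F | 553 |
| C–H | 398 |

D(C–F) ≈ 491 kJ/mol

Let D be the C–F bond energy.
Σ(broken) = 4×398 + 1×593 + 1×553 = 2738
Σ(formed) = 1×339 + 1×D + 5×398 = 2329 + D
ΔH = Σ(broken) − Σ(formed) = (2738) − (2329 + D) = +409 − D
Setting this equal to −82 kJ gives D = 491 kJ/mol.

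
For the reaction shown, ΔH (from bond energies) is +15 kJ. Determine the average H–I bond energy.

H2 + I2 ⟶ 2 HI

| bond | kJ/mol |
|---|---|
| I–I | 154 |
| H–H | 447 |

D(H–I) ≈ 293 kJ/mol

Let D be the H–I bond energy.
Σ(broken) = 1×447 + 1×154 = 601
Σ(formed) = 2×D = 2D
ΔH = Σ(broken) − Σ(formed) = (601) − (2D) = +601 − 2D
Setting this equal to +15 kJ gives 2D = 586, so D = 293 kJ/mol.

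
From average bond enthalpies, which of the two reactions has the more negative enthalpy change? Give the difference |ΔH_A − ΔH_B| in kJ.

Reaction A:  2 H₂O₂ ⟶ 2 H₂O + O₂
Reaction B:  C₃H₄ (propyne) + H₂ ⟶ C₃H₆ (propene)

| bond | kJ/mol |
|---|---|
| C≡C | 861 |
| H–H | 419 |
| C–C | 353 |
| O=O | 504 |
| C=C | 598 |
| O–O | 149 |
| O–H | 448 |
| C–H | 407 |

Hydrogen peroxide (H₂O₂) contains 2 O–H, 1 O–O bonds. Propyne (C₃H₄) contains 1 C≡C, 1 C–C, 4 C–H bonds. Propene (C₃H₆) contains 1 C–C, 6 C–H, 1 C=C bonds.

Reaction A:
  Bonds broken (reactants):
    O–H: 4 × 448 = 1792
    O–O: 2 × 149 = 298
    Σ(broken) = 2090 kJ
  Bonds formed (products):
    O–H: 4 × 448 = 1792
    O=O: 1 × 504 = 504
    Σ(formed) = 2296 kJ
  ΔH_A = 2090 − 2296 = −206 kJ
Reaction B:
  Bonds broken (reactants):
    C≡C: 1 × 861 = 861
    C–C: 1 × 353 = 353
    C–H: 4 × 407 = 1628
    H–H: 1 × 419 = 419
    Σ(broken) = 3261 kJ
  Bonds formed (products):
    C–C: 1 × 353 = 353
    C–H: 6 × 407 = 2442
    C=C: 1 × 598 = 598
    Σ(formed) = 3393 kJ
  ΔH_B = 3261 − 3393 = −132 kJ
ΔH_A − ΔH_B = −74 kJ, so reaction A has the more negative ΔH; |ΔH_A − ΔH_B| = 74 kJ.

Reaction A, by 74 kJ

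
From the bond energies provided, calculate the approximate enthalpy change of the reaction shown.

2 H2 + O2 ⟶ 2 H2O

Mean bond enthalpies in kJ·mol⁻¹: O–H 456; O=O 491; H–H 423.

ΔH ≈ −487 kJ

Bonds broken (reactants):
  H–H: 2 × 423 = 846
  O=O: 1 × 491 = 491
  Σ(broken) = 1337 kJ
Bonds formed (products):
  O–H: 4 × 456 = 1824
  Σ(formed) = 1824 kJ
ΔH = Σ(broken) − Σ(formed) = 1337 − 1824 = −487 kJ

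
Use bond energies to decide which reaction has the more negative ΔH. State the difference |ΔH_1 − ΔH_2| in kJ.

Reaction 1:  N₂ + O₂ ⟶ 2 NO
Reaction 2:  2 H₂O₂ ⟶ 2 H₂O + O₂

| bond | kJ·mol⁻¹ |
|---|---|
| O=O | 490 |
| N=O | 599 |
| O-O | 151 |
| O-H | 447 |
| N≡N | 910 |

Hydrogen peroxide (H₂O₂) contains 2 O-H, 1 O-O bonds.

Reaction 2, by 390 kJ

Reaction 1:
  Bonds broken (reactants):
    N≡N: 1 × 910 = 910
    O=O: 1 × 490 = 490
    Σ(broken) = 1400 kJ
  Bonds formed (products):
    N=O: 2 × 599 = 1198
    Σ(formed) = 1198 kJ
  ΔH_1 = 1400 − 1198 = +202 kJ
Reaction 2:
  Bonds broken (reactants):
    O-H: 4 × 447 = 1788
    O-O: 2 × 151 = 302
    Σ(broken) = 2090 kJ
  Bonds formed (products):
    O-H: 4 × 447 = 1788
    O=O: 1 × 490 = 490
    Σ(formed) = 2278 kJ
  ΔH_2 = 2090 − 2278 = −188 kJ
ΔH_1 − ΔH_2 = +390 kJ, so reaction 2 has the more negative ΔH; |ΔH_1 − ΔH_2| = 390 kJ.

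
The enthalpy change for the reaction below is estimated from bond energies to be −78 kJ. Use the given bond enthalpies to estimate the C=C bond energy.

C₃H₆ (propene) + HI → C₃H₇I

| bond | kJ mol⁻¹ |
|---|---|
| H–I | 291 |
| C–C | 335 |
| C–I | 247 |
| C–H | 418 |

D(C=C) ≈ 631 kJ/mol

Let D be the C=C bond energy.
Σ(broken) = 1×335 + 6×418 + 1×D + 1×291 = 3134 + D
Σ(formed) = 2×335 + 7×418 + 1×247 = 3843
ΔH = Σ(broken) − Σ(formed) = (3134 + D) − (3843) = −709 + D
Setting this equal to −78 kJ gives D = 631 kJ/mol.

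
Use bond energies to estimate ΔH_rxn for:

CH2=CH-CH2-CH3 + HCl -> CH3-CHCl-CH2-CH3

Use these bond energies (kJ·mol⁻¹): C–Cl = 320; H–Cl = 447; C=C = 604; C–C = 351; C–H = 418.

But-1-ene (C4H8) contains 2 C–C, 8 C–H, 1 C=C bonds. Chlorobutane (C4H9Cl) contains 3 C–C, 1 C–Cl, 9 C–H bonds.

Bonds broken (reactants):
  C–C: 2 × 351 = 702
  C–H: 8 × 418 = 3344
  C=C: 1 × 604 = 604
  H–Cl: 1 × 447 = 447
  Σ(broken) = 5097 kJ
Bonds formed (products):
  C–C: 3 × 351 = 1053
  C–Cl: 1 × 320 = 320
  C–H: 9 × 418 = 3762
  Σ(formed) = 5135 kJ
ΔH = Σ(broken) − Σ(formed) = 5097 − 5135 = −38 kJ

ΔH ≈ −38 kJ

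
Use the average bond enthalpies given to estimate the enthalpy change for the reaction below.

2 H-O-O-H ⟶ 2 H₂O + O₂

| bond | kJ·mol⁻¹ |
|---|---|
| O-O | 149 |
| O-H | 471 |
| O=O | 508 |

Bonds broken (reactants):
  O-H: 4 × 471 = 1884
  O-O: 2 × 149 = 298
  Σ(broken) = 2182 kJ
Bonds formed (products):
  O-H: 4 × 471 = 1884
  O=O: 1 × 508 = 508
  Σ(formed) = 2392 kJ
ΔH = Σ(broken) − Σ(formed) = 2182 − 2392 = −210 kJ

ΔH ≈ −210 kJ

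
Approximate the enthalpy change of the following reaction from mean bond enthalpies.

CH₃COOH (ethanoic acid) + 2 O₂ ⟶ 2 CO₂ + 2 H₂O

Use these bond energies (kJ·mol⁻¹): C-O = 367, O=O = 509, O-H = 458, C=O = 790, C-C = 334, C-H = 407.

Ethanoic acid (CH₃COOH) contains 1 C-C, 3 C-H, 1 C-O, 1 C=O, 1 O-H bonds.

Bonds broken (reactants):
  C-C: 1 × 334 = 334
  C-H: 3 × 407 = 1221
  C-O: 1 × 367 = 367
  C=O: 1 × 790 = 790
  O-H: 1 × 458 = 458
  O=O: 2 × 509 = 1018
  Σ(broken) = 4188 kJ
Bonds formed (products):
  C=O: 4 × 790 = 3160
  O-H: 4 × 458 = 1832
  Σ(formed) = 4992 kJ
ΔH = Σ(broken) − Σ(formed) = 4188 − 4992 = −804 kJ

ΔH ≈ −804 kJ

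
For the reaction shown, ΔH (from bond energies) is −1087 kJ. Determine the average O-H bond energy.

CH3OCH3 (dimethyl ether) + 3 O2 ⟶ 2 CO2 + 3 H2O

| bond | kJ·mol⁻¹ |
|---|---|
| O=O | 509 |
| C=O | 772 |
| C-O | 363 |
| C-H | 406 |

D(O-H) ≈ 448 kJ/mol

Let D be the O-H bond energy.
Σ(broken) = 6×406 + 2×363 + 3×509 = 4689
Σ(formed) = 4×772 + 6×D = 3088 + 6D
ΔH = Σ(broken) − Σ(formed) = (4689) − (3088 + 6D) = +1601 − 6D
Setting this equal to −1087 kJ gives 6D = 2688, so D = 448 kJ/mol.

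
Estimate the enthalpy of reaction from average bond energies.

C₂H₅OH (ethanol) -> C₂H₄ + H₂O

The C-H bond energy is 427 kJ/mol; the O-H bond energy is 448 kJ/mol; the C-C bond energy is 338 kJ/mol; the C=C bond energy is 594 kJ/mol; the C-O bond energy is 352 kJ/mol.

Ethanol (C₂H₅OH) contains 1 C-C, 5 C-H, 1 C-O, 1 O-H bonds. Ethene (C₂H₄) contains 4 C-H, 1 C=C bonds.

ΔH ≈ +75 kJ

Bonds broken (reactants):
  C-C: 1 × 338 = 338
  C-H: 5 × 427 = 2135
  C-O: 1 × 352 = 352
  O-H: 1 × 448 = 448
  Σ(broken) = 3273 kJ
Bonds formed (products):
  C-H: 4 × 427 = 1708
  C=C: 1 × 594 = 594
  O-H: 2 × 448 = 896
  Σ(formed) = 3198 kJ
ΔH = Σ(broken) − Σ(formed) = 3273 − 3198 = +75 kJ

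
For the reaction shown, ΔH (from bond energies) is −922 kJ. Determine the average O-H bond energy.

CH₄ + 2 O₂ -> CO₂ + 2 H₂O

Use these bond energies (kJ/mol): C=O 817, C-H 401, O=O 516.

D(O-H) ≈ 481 kJ/mol

Let D be the O-H bond energy.
Σ(broken) = 4×401 + 2×516 = 2636
Σ(formed) = 2×817 + 4×D = 1634 + 4D
ΔH = Σ(broken) − Σ(formed) = (2636) − (1634 + 4D) = +1002 − 4D
Setting this equal to −922 kJ gives 4D = 1924, so D = 481 kJ/mol.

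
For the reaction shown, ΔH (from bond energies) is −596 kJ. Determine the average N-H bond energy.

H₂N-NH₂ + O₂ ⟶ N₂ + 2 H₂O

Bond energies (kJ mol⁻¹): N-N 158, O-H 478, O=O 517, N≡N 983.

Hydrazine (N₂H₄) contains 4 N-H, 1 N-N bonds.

D(N-H) ≈ 406 kJ/mol

Let D be the N-H bond energy.
Σ(broken) = 4×D + 1×158 + 1×517 = 675 + 4D
Σ(formed) = 1×983 + 4×478 = 2895
ΔH = Σ(broken) − Σ(formed) = (675 + 4D) − (2895) = −2220 + 4D
Setting this equal to −596 kJ gives 4D = 1624, so D = 406 kJ/mol.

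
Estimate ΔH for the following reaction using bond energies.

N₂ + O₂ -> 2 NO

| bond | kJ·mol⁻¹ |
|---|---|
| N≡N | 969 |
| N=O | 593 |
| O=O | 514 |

Bonds broken (reactants):
  N≡N: 1 × 969 = 969
  O=O: 1 × 514 = 514
  Σ(broken) = 1483 kJ
Bonds formed (products):
  N=O: 2 × 593 = 1186
  Σ(formed) = 1186 kJ
ΔH = Σ(broken) − Σ(formed) = 1483 − 1186 = +297 kJ

ΔH ≈ +297 kJ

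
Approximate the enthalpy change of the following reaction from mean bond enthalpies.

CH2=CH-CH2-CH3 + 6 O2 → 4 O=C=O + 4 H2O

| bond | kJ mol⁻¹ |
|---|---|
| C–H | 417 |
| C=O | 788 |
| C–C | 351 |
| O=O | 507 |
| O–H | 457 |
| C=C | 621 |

ΔH ≈ −2259 kJ

Bonds broken (reactants):
  C–C: 2 × 351 = 702
  C–H: 8 × 417 = 3336
  C=C: 1 × 621 = 621
  O=O: 6 × 507 = 3042
  Σ(broken) = 7701 kJ
Bonds formed (products):
  C=O: 8 × 788 = 6304
  O–H: 8 × 457 = 3656
  Σ(formed) = 9960 kJ
ΔH = Σ(broken) − Σ(formed) = 7701 − 9960 = −2259 kJ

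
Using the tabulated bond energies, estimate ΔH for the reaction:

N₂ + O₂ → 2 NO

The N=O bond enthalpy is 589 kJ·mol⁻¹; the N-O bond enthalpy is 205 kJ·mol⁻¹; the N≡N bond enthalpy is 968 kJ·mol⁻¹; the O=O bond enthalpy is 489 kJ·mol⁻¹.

Bonds broken (reactants):
  N≡N: 1 × 968 = 968
  O=O: 1 × 489 = 489
  Σ(broken) = 1457 kJ
Bonds formed (products):
  N=O: 2 × 589 = 1178
  Σ(formed) = 1178 kJ
ΔH = Σ(broken) − Σ(formed) = 1457 − 1178 = +279 kJ

ΔH ≈ +279 kJ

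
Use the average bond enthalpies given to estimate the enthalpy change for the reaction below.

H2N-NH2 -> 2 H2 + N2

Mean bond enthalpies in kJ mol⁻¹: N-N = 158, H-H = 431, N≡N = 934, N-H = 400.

ΔH ≈ −38 kJ

Bonds broken (reactants):
  N-H: 4 × 400 = 1600
  N-N: 1 × 158 = 158
  Σ(broken) = 1758 kJ
Bonds formed (products):
  H-H: 2 × 431 = 862
  N≡N: 1 × 934 = 934
  Σ(formed) = 1796 kJ
ΔH = Σ(broken) − Σ(formed) = 1758 − 1796 = −38 kJ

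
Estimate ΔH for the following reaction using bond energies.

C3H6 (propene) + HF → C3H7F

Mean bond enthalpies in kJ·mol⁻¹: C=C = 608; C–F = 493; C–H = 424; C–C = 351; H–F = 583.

Bonds broken (reactants):
  C–C: 1 × 351 = 351
  C–H: 6 × 424 = 2544
  C=C: 1 × 608 = 608
  H–F: 1 × 583 = 583
  Σ(broken) = 4086 kJ
Bonds formed (products):
  C–C: 2 × 351 = 702
  C–F: 1 × 493 = 493
  C–H: 7 × 424 = 2968
  Σ(formed) = 4163 kJ
ΔH = Σ(broken) − Σ(formed) = 4086 − 4163 = −77 kJ

ΔH ≈ −77 kJ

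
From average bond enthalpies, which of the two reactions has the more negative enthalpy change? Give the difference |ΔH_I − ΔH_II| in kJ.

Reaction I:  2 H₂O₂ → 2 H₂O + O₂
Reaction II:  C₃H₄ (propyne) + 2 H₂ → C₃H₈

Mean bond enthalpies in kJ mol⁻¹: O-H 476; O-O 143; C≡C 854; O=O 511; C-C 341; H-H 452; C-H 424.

Reaction II, by 54 kJ

Reaction I:
  Bonds broken (reactants):
    O-H: 4 × 476 = 1904
    O-O: 2 × 143 = 286
    Σ(broken) = 2190 kJ
  Bonds formed (products):
    O-H: 4 × 476 = 1904
    O=O: 1 × 511 = 511
    Σ(formed) = 2415 kJ
  ΔH_I = 2190 − 2415 = −225 kJ
Reaction II:
  Bonds broken (reactants):
    C≡C: 1 × 854 = 854
    C-C: 1 × 341 = 341
    C-H: 4 × 424 = 1696
    H-H: 2 × 452 = 904
    Σ(broken) = 3795 kJ
  Bonds formed (products):
    C-C: 2 × 341 = 682
    C-H: 8 × 424 = 3392
    Σ(formed) = 4074 kJ
  ΔH_II = 3795 − 4074 = −279 kJ
ΔH_I − ΔH_II = +54 kJ, so reaction II has the more negative ΔH; |ΔH_I − ΔH_II| = 54 kJ.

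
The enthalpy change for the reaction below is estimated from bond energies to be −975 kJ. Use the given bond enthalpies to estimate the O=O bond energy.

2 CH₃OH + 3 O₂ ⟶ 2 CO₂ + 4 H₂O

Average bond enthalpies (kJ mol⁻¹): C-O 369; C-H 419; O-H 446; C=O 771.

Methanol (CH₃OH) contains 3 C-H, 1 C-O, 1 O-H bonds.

Let D be the O=O bond energy.
Σ(broken) = 6×419 + 2×369 + 2×446 + 3×D = 4144 + 3D
Σ(formed) = 4×771 + 8×446 = 6652
ΔH = Σ(broken) − Σ(formed) = (4144 + 3D) − (6652) = −2508 + 3D
Setting this equal to −975 kJ gives 3D = 1533, so D = 511 kJ/mol.

D(O=O) ≈ 511 kJ/mol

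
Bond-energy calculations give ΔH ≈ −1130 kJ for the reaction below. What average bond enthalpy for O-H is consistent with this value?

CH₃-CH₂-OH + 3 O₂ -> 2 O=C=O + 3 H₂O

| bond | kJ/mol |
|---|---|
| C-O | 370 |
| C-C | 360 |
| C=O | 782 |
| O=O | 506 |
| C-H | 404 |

Let D be the O-H bond energy.
Σ(broken) = 1×360 + 5×404 + 1×370 + 1×D + 3×506 = 4268 + D
Σ(formed) = 4×782 + 6×D = 3128 + 6D
ΔH = Σ(broken) − Σ(formed) = (4268 + D) − (3128 + 6D) = +1140 − 5D
Setting this equal to −1130 kJ gives 5D = 2270, so D = 454 kJ/mol.

D(O-H) ≈ 454 kJ/mol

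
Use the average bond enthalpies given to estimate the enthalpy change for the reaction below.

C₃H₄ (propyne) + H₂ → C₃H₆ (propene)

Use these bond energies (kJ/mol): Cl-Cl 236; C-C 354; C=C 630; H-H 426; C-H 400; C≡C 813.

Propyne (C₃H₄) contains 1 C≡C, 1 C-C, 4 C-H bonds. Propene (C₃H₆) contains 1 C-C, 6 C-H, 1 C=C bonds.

Bonds broken (reactants):
  C≡C: 1 × 813 = 813
  C-C: 1 × 354 = 354
  C-H: 4 × 400 = 1600
  H-H: 1 × 426 = 426
  Σ(broken) = 3193 kJ
Bonds formed (products):
  C-C: 1 × 354 = 354
  C-H: 6 × 400 = 2400
  C=C: 1 × 630 = 630
  Σ(formed) = 3384 kJ
ΔH = Σ(broken) − Σ(formed) = 3193 − 3384 = −191 kJ

ΔH ≈ −191 kJ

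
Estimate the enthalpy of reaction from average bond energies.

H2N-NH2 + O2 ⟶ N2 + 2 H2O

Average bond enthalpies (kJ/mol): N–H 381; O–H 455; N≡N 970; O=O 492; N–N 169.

Bonds broken (reactants):
  N–H: 4 × 381 = 1524
  N–N: 1 × 169 = 169
  O=O: 1 × 492 = 492
  Σ(broken) = 2185 kJ
Bonds formed (products):
  N≡N: 1 × 970 = 970
  O–H: 4 × 455 = 1820
  Σ(formed) = 2790 kJ
ΔH = Σ(broken) − Σ(formed) = 2185 − 2790 = −605 kJ

ΔH ≈ −605 kJ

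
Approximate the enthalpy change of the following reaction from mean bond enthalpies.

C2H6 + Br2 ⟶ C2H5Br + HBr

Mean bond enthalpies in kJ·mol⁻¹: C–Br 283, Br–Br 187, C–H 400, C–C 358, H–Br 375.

ΔH ≈ −71 kJ

Bonds broken (reactants):
  Br–Br: 1 × 187 = 187
  C–C: 1 × 358 = 358
  C–H: 6 × 400 = 2400
  Σ(broken) = 2945 kJ
Bonds formed (products):
  C–Br: 1 × 283 = 283
  C–C: 1 × 358 = 358
  C–H: 5 × 400 = 2000
  H–Br: 1 × 375 = 375
  Σ(formed) = 3016 kJ
ΔH = Σ(broken) − Σ(formed) = 2945 − 3016 = −71 kJ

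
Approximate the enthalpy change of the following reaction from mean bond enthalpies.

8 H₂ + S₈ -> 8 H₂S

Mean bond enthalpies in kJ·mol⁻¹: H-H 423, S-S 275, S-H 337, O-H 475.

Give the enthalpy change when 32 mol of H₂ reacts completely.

Bonds broken (reactants):
  H-H: 8 × 423 = 3384
  S-S: 8 × 275 = 2200
  Σ(broken) = 5584 kJ
Bonds formed (products):
  S-H: 16 × 337 = 5392
  Σ(formed) = 5392 kJ
ΔH = Σ(broken) − Σ(formed) = 5584 − 5392 = +192 kJ
For 4× the reaction as written: 4 × (+192) = +768 kJ

ΔH = +768 kJ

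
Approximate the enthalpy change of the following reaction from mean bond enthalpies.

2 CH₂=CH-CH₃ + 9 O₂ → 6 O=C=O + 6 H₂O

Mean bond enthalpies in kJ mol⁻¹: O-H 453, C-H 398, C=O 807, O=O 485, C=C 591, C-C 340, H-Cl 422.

ΔH ≈ −4117 kJ

Bonds broken (reactants):
  C-C: 2 × 340 = 680
  C-H: 12 × 398 = 4776
  C=C: 2 × 591 = 1182
  O=O: 9 × 485 = 4365
  Σ(broken) = 11003 kJ
Bonds formed (products):
  C=O: 12 × 807 = 9684
  O-H: 12 × 453 = 5436
  Σ(formed) = 15120 kJ
ΔH = Σ(broken) − Σ(formed) = 11003 − 15120 = −4117 kJ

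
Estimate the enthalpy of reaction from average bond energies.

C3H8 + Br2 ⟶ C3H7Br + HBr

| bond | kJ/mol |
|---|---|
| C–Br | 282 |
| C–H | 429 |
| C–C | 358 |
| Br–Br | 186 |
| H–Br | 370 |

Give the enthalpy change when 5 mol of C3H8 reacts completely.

ΔH = −185 kJ

Bonds broken (reactants):
  Br–Br: 1 × 186 = 186
  C–C: 2 × 358 = 716
  C–H: 8 × 429 = 3432
  Σ(broken) = 4334 kJ
Bonds formed (products):
  C–Br: 1 × 282 = 282
  C–C: 2 × 358 = 716
  C–H: 7 × 429 = 3003
  H–Br: 1 × 370 = 370
  Σ(formed) = 4371 kJ
ΔH = Σ(broken) − Σ(formed) = 4334 − 4371 = −37 kJ
For 5× the reaction as written: 5 × (−37) = −185 kJ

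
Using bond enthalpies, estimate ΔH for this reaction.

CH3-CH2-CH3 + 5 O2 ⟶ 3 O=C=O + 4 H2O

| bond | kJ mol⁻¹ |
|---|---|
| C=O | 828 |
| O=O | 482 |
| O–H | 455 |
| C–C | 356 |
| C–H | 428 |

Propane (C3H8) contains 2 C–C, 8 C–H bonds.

Bonds broken (reactants):
  C–C: 2 × 356 = 712
  C–H: 8 × 428 = 3424
  O=O: 5 × 482 = 2410
  Σ(broken) = 6546 kJ
Bonds formed (products):
  C=O: 6 × 828 = 4968
  O–H: 8 × 455 = 3640
  Σ(formed) = 8608 kJ
ΔH = Σ(broken) − Σ(formed) = 6546 − 8608 = −2062 kJ

ΔH ≈ −2062 kJ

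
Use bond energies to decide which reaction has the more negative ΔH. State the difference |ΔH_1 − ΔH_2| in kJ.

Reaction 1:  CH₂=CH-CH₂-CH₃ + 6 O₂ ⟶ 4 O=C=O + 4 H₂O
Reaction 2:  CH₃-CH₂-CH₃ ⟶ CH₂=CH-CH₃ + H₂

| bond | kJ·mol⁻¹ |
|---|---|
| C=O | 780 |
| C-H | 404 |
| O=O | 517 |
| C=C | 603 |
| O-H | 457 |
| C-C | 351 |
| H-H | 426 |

Reaction 1:
  Bonds broken (reactants):
    C-C: 2 × 351 = 702
    C-H: 8 × 404 = 3232
    C=C: 1 × 603 = 603
    O=O: 6 × 517 = 3102
    Σ(broken) = 7639 kJ
  Bonds formed (products):
    C=O: 8 × 780 = 6240
    O-H: 8 × 457 = 3656
    Σ(formed) = 9896 kJ
  ΔH_1 = 7639 − 9896 = −2257 kJ
Reaction 2:
  Bonds broken (reactants):
    C-C: 2 × 351 = 702
    C-H: 8 × 404 = 3232
    Σ(broken) = 3934 kJ
  Bonds formed (products):
    C-C: 1 × 351 = 351
    C-H: 6 × 404 = 2424
    C=C: 1 × 603 = 603
    H-H: 1 × 426 = 426
    Σ(formed) = 3804 kJ
  ΔH_2 = 3934 − 3804 = +130 kJ
ΔH_1 − ΔH_2 = −2387 kJ, so reaction 1 has the more negative ΔH; |ΔH_1 − ΔH_2| = 2387 kJ.

Reaction 1, by 2387 kJ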